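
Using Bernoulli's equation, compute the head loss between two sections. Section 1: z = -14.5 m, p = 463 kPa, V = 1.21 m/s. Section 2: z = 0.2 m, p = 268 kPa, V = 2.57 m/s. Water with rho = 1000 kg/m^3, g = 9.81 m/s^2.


Total head at each section: H = z + p/(rho*g) + V^2/(2g).
H1 = -14.5 + 463*1000/(1000*9.81) + 1.21^2/(2*9.81)
   = -14.5 + 47.197 + 0.0746
   = 32.771 m.
H2 = 0.2 + 268*1000/(1000*9.81) + 2.57^2/(2*9.81)
   = 0.2 + 27.319 + 0.3366
   = 27.856 m.
h_L = H1 - H2 = 32.771 - 27.856 = 4.916 m.

4.916


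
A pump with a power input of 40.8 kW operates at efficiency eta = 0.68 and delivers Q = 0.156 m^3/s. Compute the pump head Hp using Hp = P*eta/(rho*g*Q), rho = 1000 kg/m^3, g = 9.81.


Pump head formula: Hp = P * eta / (rho * g * Q).
Numerator: P * eta = 40.8 * 1000 * 0.68 = 27744.0 W.
Denominator: rho * g * Q = 1000 * 9.81 * 0.156 = 1530.36.
Hp = 27744.0 / 1530.36 = 18.13 m.

18.13


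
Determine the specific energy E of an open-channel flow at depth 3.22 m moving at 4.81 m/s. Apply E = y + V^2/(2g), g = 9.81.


Specific energy E = y + V^2/(2g).
Velocity head = V^2/(2g) = 4.81^2 / (2*9.81) = 23.1361 / 19.62 = 1.1792 m.
E = 3.22 + 1.1792 = 4.3992 m.

4.3992


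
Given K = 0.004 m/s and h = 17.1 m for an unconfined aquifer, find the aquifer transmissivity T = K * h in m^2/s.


Transmissivity is defined as T = K * h.
T = 0.004 * 17.1
  = 0.0684 m^2/s.

0.0684


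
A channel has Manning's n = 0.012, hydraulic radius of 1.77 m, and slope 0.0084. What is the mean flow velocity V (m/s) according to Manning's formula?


Manning's equation gives V = (1/n) * R^(2/3) * S^(1/2).
First, compute R^(2/3) = 1.77^(2/3) = 1.4632.
Next, S^(1/2) = 0.0084^(1/2) = 0.091652.
Then 1/n = 1/0.012 = 83.33.
V = 83.33 * 1.4632 * 0.091652 = 11.1757 m/s.

11.1757


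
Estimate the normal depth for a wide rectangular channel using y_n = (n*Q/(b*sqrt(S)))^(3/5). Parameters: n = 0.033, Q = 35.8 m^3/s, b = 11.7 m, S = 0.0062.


We use the wide-channel approximation y_n = (n*Q/(b*sqrt(S)))^(3/5).
sqrt(S) = sqrt(0.0062) = 0.07874.
Numerator: n*Q = 0.033 * 35.8 = 1.1814.
Denominator: b*sqrt(S) = 11.7 * 0.07874 = 0.921258.
arg = 1.2824.
y_n = 1.2824^(3/5) = 1.1609 m.

1.1609


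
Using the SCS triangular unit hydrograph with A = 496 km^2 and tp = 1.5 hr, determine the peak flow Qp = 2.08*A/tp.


SCS formula: Qp = 2.08 * A / tp.
Qp = 2.08 * 496 / 1.5
   = 1031.68 / 1.5
   = 687.79 m^3/s per cm.

687.79


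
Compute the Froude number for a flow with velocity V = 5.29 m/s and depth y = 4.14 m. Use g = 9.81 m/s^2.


The Froude number is defined as Fr = V / sqrt(g*y).
g*y = 9.81 * 4.14 = 40.6134.
sqrt(g*y) = sqrt(40.6134) = 6.3729.
Fr = 5.29 / 6.3729 = 0.8301.

0.8301


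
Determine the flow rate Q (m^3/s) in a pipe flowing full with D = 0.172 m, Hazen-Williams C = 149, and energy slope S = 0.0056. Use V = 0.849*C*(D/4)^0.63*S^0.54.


For a full circular pipe, R = D/4 = 0.172/4 = 0.043 m.
V = 0.849 * 149 * 0.043^0.63 * 0.0056^0.54
  = 0.849 * 149 * 0.137748 * 0.060817
  = 1.0597 m/s.
Pipe area A = pi*D^2/4 = pi*0.172^2/4 = 0.0232 m^2.
Q = A * V = 0.0232 * 1.0597 = 0.0246 m^3/s.

0.0246


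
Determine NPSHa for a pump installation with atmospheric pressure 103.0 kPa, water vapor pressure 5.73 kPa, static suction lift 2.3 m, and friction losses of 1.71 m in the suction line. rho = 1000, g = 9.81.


NPSHa = p_atm/(rho*g) - z_s - hf_s - p_vap/(rho*g).
p_atm/(rho*g) = 103.0*1000 / (1000*9.81) = 10.499 m.
p_vap/(rho*g) = 5.73*1000 / (1000*9.81) = 0.584 m.
NPSHa = 10.499 - 2.3 - 1.71 - 0.584
      = 5.91 m.

5.91


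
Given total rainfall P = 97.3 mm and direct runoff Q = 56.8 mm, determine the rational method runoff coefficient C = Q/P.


The runoff coefficient C = runoff depth / rainfall depth.
C = 56.8 / 97.3
  = 0.5838.

0.5838


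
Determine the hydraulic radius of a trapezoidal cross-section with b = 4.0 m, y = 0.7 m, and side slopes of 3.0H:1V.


For a trapezoidal section with side slope z:
A = (b + z*y)*y = (4.0 + 3.0*0.7)*0.7 = 4.27 m^2.
P = b + 2*y*sqrt(1 + z^2) = 4.0 + 2*0.7*sqrt(1 + 3.0^2) = 8.427 m.
R = A/P = 4.27 / 8.427 = 0.5067 m.

0.5067


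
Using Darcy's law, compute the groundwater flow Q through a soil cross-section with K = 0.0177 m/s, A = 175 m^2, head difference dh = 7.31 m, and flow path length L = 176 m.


Darcy's law: Q = K * A * i, where i = dh/L.
Hydraulic gradient i = 7.31 / 176 = 0.041534.
Q = 0.0177 * 175 * 0.041534
  = 0.1287 m^3/s.

0.1287


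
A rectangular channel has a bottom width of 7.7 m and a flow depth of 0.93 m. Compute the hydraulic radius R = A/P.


For a rectangular section:
Flow area A = b * y = 7.7 * 0.93 = 7.16 m^2.
Wetted perimeter P = b + 2y = 7.7 + 2*0.93 = 9.56 m.
Hydraulic radius R = A/P = 7.16 / 9.56 = 0.7491 m.

0.7491


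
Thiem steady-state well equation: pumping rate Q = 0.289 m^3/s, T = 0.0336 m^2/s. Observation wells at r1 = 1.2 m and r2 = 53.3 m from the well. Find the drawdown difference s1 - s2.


Thiem equation: s1 - s2 = Q/(2*pi*T) * ln(r2/r1).
ln(r2/r1) = ln(53.3/1.2) = 3.7936.
Q/(2*pi*T) = 0.289 / (2*pi*0.0336) = 0.289 / 0.2111 = 1.3689.
s1 - s2 = 1.3689 * 3.7936 = 5.1932 m.

5.1932


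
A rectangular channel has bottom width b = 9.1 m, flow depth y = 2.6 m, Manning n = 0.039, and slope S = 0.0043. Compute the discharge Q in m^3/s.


For a rectangular channel, the cross-sectional area A = b * y = 9.1 * 2.6 = 23.66 m^2.
The wetted perimeter P = b + 2y = 9.1 + 2*2.6 = 14.3 m.
Hydraulic radius R = A/P = 23.66/14.3 = 1.6545 m.
Velocity V = (1/n)*R^(2/3)*S^(1/2) = (1/0.039)*1.6545^(2/3)*0.0043^(1/2) = 2.3521 m/s.
Discharge Q = A * V = 23.66 * 2.3521 = 55.651 m^3/s.

55.651


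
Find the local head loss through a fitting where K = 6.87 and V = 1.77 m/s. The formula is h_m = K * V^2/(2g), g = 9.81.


Minor loss formula: h_m = K * V^2/(2g).
V^2 = 1.77^2 = 3.1329.
V^2/(2g) = 3.1329 / 19.62 = 0.1597 m.
h_m = 6.87 * 0.1597 = 1.097 m.

1.097


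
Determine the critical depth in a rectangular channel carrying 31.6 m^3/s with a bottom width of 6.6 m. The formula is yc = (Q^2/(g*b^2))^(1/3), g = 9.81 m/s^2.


Using yc = (Q^2 / (g * b^2))^(1/3):
Q^2 = 31.6^2 = 998.56.
g * b^2 = 9.81 * 6.6^2 = 9.81 * 43.56 = 427.32.
Q^2 / (g*b^2) = 998.56 / 427.32 = 2.3368.
yc = 2.3368^(1/3) = 1.327 m.

1.327


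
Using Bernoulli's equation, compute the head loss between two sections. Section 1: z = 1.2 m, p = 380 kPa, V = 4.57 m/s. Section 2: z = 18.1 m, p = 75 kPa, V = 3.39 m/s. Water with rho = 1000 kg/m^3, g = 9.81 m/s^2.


Total head at each section: H = z + p/(rho*g) + V^2/(2g).
H1 = 1.2 + 380*1000/(1000*9.81) + 4.57^2/(2*9.81)
   = 1.2 + 38.736 + 1.0645
   = 41.0 m.
H2 = 18.1 + 75*1000/(1000*9.81) + 3.39^2/(2*9.81)
   = 18.1 + 7.645 + 0.5857
   = 26.331 m.
h_L = H1 - H2 = 41.0 - 26.331 = 14.669 m.

14.669


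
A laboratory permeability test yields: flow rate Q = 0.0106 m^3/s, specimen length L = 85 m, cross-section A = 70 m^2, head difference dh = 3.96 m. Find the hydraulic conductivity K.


From K = Q*L / (A*dh):
Numerator: Q*L = 0.0106 * 85 = 0.901.
Denominator: A*dh = 70 * 3.96 = 277.2.
K = 0.901 / 277.2 = 0.00325 m/s.

0.00325


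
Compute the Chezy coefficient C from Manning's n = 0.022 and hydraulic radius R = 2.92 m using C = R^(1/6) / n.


The Chezy coefficient relates to Manning's n through C = R^(1/6) / n.
R^(1/6) = 2.92^(1/6) = 1.195539.
C = 1.195539 / 0.022 = 54.34 m^(1/2)/s.

54.34


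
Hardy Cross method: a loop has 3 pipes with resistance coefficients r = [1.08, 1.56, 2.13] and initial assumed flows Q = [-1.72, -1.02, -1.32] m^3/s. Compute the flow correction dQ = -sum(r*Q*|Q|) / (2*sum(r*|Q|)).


Numerator terms (r*Q*|Q|): 1.08*-1.72*|-1.72| = -3.1951; 1.56*-1.02*|-1.02| = -1.623; 2.13*-1.32*|-1.32| = -3.7113.
Sum of numerator = -8.5294.
Denominator terms (r*|Q|): 1.08*|-1.72| = 1.8576; 1.56*|-1.02| = 1.5912; 2.13*|-1.32| = 2.8116.
2 * sum of denominator = 2 * 6.2604 = 12.5208.
dQ = --8.5294 / 12.5208 = 0.6812 m^3/s.

0.6812


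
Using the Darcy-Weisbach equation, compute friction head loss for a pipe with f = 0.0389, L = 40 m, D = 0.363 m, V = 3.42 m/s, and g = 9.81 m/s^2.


Darcy-Weisbach equation: h_f = f * (L/D) * V^2/(2g).
f * L/D = 0.0389 * 40/0.363 = 4.2865.
V^2/(2g) = 3.42^2 / (2*9.81) = 11.6964 / 19.62 = 0.5961 m.
h_f = 4.2865 * 0.5961 = 2.555 m.

2.555


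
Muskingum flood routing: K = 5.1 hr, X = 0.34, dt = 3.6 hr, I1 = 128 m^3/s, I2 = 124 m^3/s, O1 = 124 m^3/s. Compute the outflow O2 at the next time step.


Muskingum coefficients:
denom = 2*K*(1-X) + dt = 2*5.1*(1-0.34) + 3.6 = 10.332.
C0 = (dt - 2*K*X)/denom = (3.6 - 2*5.1*0.34)/10.332 = 0.0128.
C1 = (dt + 2*K*X)/denom = (3.6 + 2*5.1*0.34)/10.332 = 0.6841.
C2 = (2*K*(1-X) - dt)/denom = 0.3031.
O2 = C0*I2 + C1*I1 + C2*O1
   = 0.0128*124 + 0.6841*128 + 0.3031*124
   = 126.74 m^3/s.

126.74


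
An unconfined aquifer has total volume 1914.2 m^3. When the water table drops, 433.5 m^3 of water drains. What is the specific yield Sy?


Specific yield Sy = Volume drained / Total volume.
Sy = 433.5 / 1914.2
   = 0.2265.

0.2265


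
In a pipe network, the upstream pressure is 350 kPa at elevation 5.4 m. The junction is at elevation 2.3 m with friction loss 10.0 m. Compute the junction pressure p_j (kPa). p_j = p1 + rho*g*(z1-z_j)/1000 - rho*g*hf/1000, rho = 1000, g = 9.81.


Junction pressure: p_j = p1 + rho*g*(z1 - z_j)/1000 - rho*g*hf/1000.
Elevation term = 1000*9.81*(5.4 - 2.3)/1000 = 30.411 kPa.
Friction term = 1000*9.81*10.0/1000 = 98.1 kPa.
p_j = 350 + 30.411 - 98.1 = 282.31 kPa.

282.31


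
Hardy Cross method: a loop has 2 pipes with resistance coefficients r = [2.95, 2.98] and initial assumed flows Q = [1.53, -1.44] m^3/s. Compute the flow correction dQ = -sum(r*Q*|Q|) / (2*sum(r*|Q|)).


Numerator terms (r*Q*|Q|): 2.95*1.53*|1.53| = 6.9057; 2.98*-1.44*|-1.44| = -6.1793.
Sum of numerator = 0.7263.
Denominator terms (r*|Q|): 2.95*|1.53| = 4.5135; 2.98*|-1.44| = 4.2912.
2 * sum of denominator = 2 * 8.8047 = 17.6094.
dQ = -0.7263 / 17.6094 = -0.0412 m^3/s.

-0.0412


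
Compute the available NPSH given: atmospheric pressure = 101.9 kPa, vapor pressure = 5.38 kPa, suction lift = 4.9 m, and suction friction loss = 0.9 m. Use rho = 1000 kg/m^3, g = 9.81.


NPSHa = p_atm/(rho*g) - z_s - hf_s - p_vap/(rho*g).
p_atm/(rho*g) = 101.9*1000 / (1000*9.81) = 10.387 m.
p_vap/(rho*g) = 5.38*1000 / (1000*9.81) = 0.548 m.
NPSHa = 10.387 - 4.9 - 0.9 - 0.548
      = 4.04 m.

4.04


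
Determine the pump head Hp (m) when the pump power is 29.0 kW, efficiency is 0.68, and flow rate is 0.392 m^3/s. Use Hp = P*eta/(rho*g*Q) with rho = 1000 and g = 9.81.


Pump head formula: Hp = P * eta / (rho * g * Q).
Numerator: P * eta = 29.0 * 1000 * 0.68 = 19720.0 W.
Denominator: rho * g * Q = 1000 * 9.81 * 0.392 = 3845.52.
Hp = 19720.0 / 3845.52 = 5.13 m.

5.13


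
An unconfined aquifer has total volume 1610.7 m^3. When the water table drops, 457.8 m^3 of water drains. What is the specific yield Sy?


Specific yield Sy = Volume drained / Total volume.
Sy = 457.8 / 1610.7
   = 0.2842.

0.2842


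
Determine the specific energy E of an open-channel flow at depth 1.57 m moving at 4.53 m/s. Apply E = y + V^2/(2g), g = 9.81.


Specific energy E = y + V^2/(2g).
Velocity head = V^2/(2g) = 4.53^2 / (2*9.81) = 20.5209 / 19.62 = 1.0459 m.
E = 1.57 + 1.0459 = 2.6159 m.

2.6159


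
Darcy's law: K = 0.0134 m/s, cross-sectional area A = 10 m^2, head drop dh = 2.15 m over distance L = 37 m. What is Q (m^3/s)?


Darcy's law: Q = K * A * i, where i = dh/L.
Hydraulic gradient i = 2.15 / 37 = 0.058108.
Q = 0.0134 * 10 * 0.058108
  = 0.0078 m^3/s.

0.0078


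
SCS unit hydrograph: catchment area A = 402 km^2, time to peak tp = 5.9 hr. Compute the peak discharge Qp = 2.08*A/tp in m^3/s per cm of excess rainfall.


SCS formula: Qp = 2.08 * A / tp.
Qp = 2.08 * 402 / 5.9
   = 836.16 / 5.9
   = 141.72 m^3/s per cm.

141.72


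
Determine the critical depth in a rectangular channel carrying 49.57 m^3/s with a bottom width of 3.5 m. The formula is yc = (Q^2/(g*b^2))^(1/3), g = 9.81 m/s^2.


Using yc = (Q^2 / (g * b^2))^(1/3):
Q^2 = 49.57^2 = 2457.18.
g * b^2 = 9.81 * 3.5^2 = 9.81 * 12.25 = 120.17.
Q^2 / (g*b^2) = 2457.18 / 120.17 = 20.4475.
yc = 20.4475^(1/3) = 2.7345 m.

2.7345


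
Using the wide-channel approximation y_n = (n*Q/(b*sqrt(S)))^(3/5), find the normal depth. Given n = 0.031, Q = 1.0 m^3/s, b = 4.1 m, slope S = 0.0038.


We use the wide-channel approximation y_n = (n*Q/(b*sqrt(S)))^(3/5).
sqrt(S) = sqrt(0.0038) = 0.061644.
Numerator: n*Q = 0.031 * 1.0 = 0.031.
Denominator: b*sqrt(S) = 4.1 * 0.061644 = 0.25274.
arg = 0.1227.
y_n = 0.1227^(3/5) = 0.2839 m.

0.2839


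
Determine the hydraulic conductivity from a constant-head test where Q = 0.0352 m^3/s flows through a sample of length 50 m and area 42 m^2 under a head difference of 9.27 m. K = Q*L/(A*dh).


From K = Q*L / (A*dh):
Numerator: Q*L = 0.0352 * 50 = 1.76.
Denominator: A*dh = 42 * 9.27 = 389.34.
K = 1.76 / 389.34 = 0.00452 m/s.

0.00452


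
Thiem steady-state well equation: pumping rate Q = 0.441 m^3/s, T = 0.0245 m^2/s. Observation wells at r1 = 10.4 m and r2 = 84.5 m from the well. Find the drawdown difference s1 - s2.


Thiem equation: s1 - s2 = Q/(2*pi*T) * ln(r2/r1).
ln(r2/r1) = ln(84.5/10.4) = 2.0949.
Q/(2*pi*T) = 0.441 / (2*pi*0.0245) = 0.441 / 0.1539 = 2.8648.
s1 - s2 = 2.8648 * 2.0949 = 6.0016 m.

6.0016


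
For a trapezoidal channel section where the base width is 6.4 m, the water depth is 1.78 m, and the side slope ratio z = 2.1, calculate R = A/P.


For a trapezoidal section with side slope z:
A = (b + z*y)*y = (6.4 + 2.1*1.78)*1.78 = 18.046 m^2.
P = b + 2*y*sqrt(1 + z^2) = 6.4 + 2*1.78*sqrt(1 + 2.1^2) = 14.68 m.
R = A/P = 18.046 / 14.68 = 1.2292 m.

1.2292


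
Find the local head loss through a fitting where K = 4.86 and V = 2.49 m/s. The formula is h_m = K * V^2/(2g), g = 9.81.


Minor loss formula: h_m = K * V^2/(2g).
V^2 = 2.49^2 = 6.2001.
V^2/(2g) = 6.2001 / 19.62 = 0.316 m.
h_m = 4.86 * 0.316 = 1.5358 m.

1.5358


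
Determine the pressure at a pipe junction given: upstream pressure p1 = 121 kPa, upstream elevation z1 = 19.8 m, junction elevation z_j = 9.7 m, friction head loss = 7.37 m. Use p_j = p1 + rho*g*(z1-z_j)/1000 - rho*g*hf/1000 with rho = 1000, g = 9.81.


Junction pressure: p_j = p1 + rho*g*(z1 - z_j)/1000 - rho*g*hf/1000.
Elevation term = 1000*9.81*(19.8 - 9.7)/1000 = 99.081 kPa.
Friction term = 1000*9.81*7.37/1000 = 72.3 kPa.
p_j = 121 + 99.081 - 72.3 = 147.78 kPa.

147.78


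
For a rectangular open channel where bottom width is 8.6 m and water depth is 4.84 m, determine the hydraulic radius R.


For a rectangular section:
Flow area A = b * y = 8.6 * 4.84 = 41.62 m^2.
Wetted perimeter P = b + 2y = 8.6 + 2*4.84 = 18.28 m.
Hydraulic radius R = A/P = 41.62 / 18.28 = 2.277 m.

2.277


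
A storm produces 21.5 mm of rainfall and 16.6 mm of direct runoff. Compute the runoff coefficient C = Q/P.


The runoff coefficient C = runoff depth / rainfall depth.
C = 16.6 / 21.5
  = 0.7721.

0.7721


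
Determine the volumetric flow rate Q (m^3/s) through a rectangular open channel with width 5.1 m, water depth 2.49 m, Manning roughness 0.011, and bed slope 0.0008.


For a rectangular channel, the cross-sectional area A = b * y = 5.1 * 2.49 = 12.7 m^2.
The wetted perimeter P = b + 2y = 5.1 + 2*2.49 = 10.08 m.
Hydraulic radius R = A/P = 12.7/10.08 = 1.2598 m.
Velocity V = (1/n)*R^(2/3)*S^(1/2) = (1/0.011)*1.2598^(2/3)*0.0008^(1/2) = 2.9993 m/s.
Discharge Q = A * V = 12.7 * 2.9993 = 38.089 m^3/s.

38.089


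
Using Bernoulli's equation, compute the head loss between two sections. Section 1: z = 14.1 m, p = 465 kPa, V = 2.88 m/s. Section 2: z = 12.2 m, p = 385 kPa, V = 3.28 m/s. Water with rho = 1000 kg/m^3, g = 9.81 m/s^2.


Total head at each section: H = z + p/(rho*g) + V^2/(2g).
H1 = 14.1 + 465*1000/(1000*9.81) + 2.88^2/(2*9.81)
   = 14.1 + 47.401 + 0.4228
   = 61.923 m.
H2 = 12.2 + 385*1000/(1000*9.81) + 3.28^2/(2*9.81)
   = 12.2 + 39.246 + 0.5483
   = 51.994 m.
h_L = H1 - H2 = 61.923 - 51.994 = 9.929 m.

9.929


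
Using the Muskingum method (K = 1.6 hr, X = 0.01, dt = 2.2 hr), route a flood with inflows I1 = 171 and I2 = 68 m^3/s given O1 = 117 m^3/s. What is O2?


Muskingum coefficients:
denom = 2*K*(1-X) + dt = 2*1.6*(1-0.01) + 2.2 = 5.368.
C0 = (dt - 2*K*X)/denom = (2.2 - 2*1.6*0.01)/5.368 = 0.4039.
C1 = (dt + 2*K*X)/denom = (2.2 + 2*1.6*0.01)/5.368 = 0.4158.
C2 = (2*K*(1-X) - dt)/denom = 0.1803.
O2 = C0*I2 + C1*I1 + C2*O1
   = 0.4039*68 + 0.4158*171 + 0.1803*117
   = 119.66 m^3/s.

119.66


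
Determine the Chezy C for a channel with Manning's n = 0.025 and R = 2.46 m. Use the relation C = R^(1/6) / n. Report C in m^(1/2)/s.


The Chezy coefficient relates to Manning's n through C = R^(1/6) / n.
R^(1/6) = 2.46^(1/6) = 1.161865.
C = 1.161865 / 0.025 = 46.47 m^(1/2)/s.

46.47


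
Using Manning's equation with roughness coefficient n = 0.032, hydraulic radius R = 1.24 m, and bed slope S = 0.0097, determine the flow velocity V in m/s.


Manning's equation gives V = (1/n) * R^(2/3) * S^(1/2).
First, compute R^(2/3) = 1.24^(2/3) = 1.1542.
Next, S^(1/2) = 0.0097^(1/2) = 0.098489.
Then 1/n = 1/0.032 = 31.25.
V = 31.25 * 1.1542 * 0.098489 = 3.5524 m/s.

3.5524


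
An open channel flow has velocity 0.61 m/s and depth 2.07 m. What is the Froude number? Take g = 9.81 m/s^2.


The Froude number is defined as Fr = V / sqrt(g*y).
g*y = 9.81 * 2.07 = 20.3067.
sqrt(g*y) = sqrt(20.3067) = 4.5063.
Fr = 0.61 / 4.5063 = 0.1354.

0.1354


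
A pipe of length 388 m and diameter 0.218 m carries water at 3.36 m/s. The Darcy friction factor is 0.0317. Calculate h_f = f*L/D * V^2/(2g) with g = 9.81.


Darcy-Weisbach equation: h_f = f * (L/D) * V^2/(2g).
f * L/D = 0.0317 * 388/0.218 = 56.4202.
V^2/(2g) = 3.36^2 / (2*9.81) = 11.2896 / 19.62 = 0.5754 m.
h_f = 56.4202 * 0.5754 = 32.465 m.

32.465


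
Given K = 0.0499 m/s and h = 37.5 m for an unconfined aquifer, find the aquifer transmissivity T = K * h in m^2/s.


Transmissivity is defined as T = K * h.
T = 0.0499 * 37.5
  = 1.8713 m^2/s.

1.8713


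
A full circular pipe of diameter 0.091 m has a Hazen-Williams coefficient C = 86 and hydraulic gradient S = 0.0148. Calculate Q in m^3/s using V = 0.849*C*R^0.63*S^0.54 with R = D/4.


For a full circular pipe, R = D/4 = 0.091/4 = 0.0227 m.
V = 0.849 * 86 * 0.0227^0.63 * 0.0148^0.54
  = 0.849 * 86 * 0.092236 * 0.102788
  = 0.6922 m/s.
Pipe area A = pi*D^2/4 = pi*0.091^2/4 = 0.0065 m^2.
Q = A * V = 0.0065 * 0.6922 = 0.0045 m^3/s.

0.0045


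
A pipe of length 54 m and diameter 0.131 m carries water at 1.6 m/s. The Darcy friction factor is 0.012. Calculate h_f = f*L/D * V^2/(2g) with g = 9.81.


Darcy-Weisbach equation: h_f = f * (L/D) * V^2/(2g).
f * L/D = 0.012 * 54/0.131 = 4.9466.
V^2/(2g) = 1.6^2 / (2*9.81) = 2.56 / 19.62 = 0.1305 m.
h_f = 4.9466 * 0.1305 = 0.645 m.

0.645


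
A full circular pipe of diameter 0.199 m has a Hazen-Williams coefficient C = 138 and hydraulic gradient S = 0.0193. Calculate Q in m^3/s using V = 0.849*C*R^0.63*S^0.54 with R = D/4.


For a full circular pipe, R = D/4 = 0.199/4 = 0.0498 m.
V = 0.849 * 138 * 0.0498^0.63 * 0.0193^0.54
  = 0.849 * 138 * 0.151001 * 0.118632
  = 2.0988 m/s.
Pipe area A = pi*D^2/4 = pi*0.199^2/4 = 0.0311 m^2.
Q = A * V = 0.0311 * 2.0988 = 0.0653 m^3/s.

0.0653


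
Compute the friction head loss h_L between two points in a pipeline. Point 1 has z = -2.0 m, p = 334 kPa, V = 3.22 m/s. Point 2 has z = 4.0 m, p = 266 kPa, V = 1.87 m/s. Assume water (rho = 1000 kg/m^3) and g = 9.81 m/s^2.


Total head at each section: H = z + p/(rho*g) + V^2/(2g).
H1 = -2.0 + 334*1000/(1000*9.81) + 3.22^2/(2*9.81)
   = -2.0 + 34.047 + 0.5285
   = 32.575 m.
H2 = 4.0 + 266*1000/(1000*9.81) + 1.87^2/(2*9.81)
   = 4.0 + 27.115 + 0.1782
   = 31.293 m.
h_L = H1 - H2 = 32.575 - 31.293 = 1.282 m.

1.282


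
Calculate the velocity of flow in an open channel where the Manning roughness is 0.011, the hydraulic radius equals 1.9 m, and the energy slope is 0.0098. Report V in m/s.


Manning's equation gives V = (1/n) * R^(2/3) * S^(1/2).
First, compute R^(2/3) = 1.9^(2/3) = 1.534.
Next, S^(1/2) = 0.0098^(1/2) = 0.098995.
Then 1/n = 1/0.011 = 90.91.
V = 90.91 * 1.534 * 0.098995 = 13.8056 m/s.

13.8056


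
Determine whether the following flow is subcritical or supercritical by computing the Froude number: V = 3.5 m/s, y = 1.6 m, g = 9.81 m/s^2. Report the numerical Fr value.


The Froude number is defined as Fr = V / sqrt(g*y).
g*y = 9.81 * 1.6 = 15.696.
sqrt(g*y) = sqrt(15.696) = 3.9618.
Fr = 3.5 / 3.9618 = 0.8834.
Since Fr < 1, the flow is subcritical.

0.8834


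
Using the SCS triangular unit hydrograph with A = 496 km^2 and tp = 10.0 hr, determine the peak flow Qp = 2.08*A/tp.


SCS formula: Qp = 2.08 * A / tp.
Qp = 2.08 * 496 / 10.0
   = 1031.68 / 10.0
   = 103.17 m^3/s per cm.

103.17


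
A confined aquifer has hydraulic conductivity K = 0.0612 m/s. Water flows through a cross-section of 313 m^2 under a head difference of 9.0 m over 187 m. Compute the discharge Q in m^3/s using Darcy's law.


Darcy's law: Q = K * A * i, where i = dh/L.
Hydraulic gradient i = 9.0 / 187 = 0.048128.
Q = 0.0612 * 313 * 0.048128
  = 0.9219 m^3/s.

0.9219


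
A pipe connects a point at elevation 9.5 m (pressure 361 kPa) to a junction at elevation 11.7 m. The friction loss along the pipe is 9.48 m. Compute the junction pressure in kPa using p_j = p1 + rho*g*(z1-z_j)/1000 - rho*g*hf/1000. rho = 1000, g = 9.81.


Junction pressure: p_j = p1 + rho*g*(z1 - z_j)/1000 - rho*g*hf/1000.
Elevation term = 1000*9.81*(9.5 - 11.7)/1000 = -21.582 kPa.
Friction term = 1000*9.81*9.48/1000 = 92.999 kPa.
p_j = 361 + -21.582 - 92.999 = 246.42 kPa.

246.42


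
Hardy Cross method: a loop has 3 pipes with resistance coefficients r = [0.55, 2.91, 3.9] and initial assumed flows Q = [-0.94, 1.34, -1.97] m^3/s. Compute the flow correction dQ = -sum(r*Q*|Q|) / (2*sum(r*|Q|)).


Numerator terms (r*Q*|Q|): 0.55*-0.94*|-0.94| = -0.486; 2.91*1.34*|1.34| = 5.2252; 3.9*-1.97*|-1.97| = -15.1355.
Sum of numerator = -10.3963.
Denominator terms (r*|Q|): 0.55*|-0.94| = 0.517; 2.91*|1.34| = 3.8994; 3.9*|-1.97| = 7.683.
2 * sum of denominator = 2 * 12.0994 = 24.1988.
dQ = --10.3963 / 24.1988 = 0.4296 m^3/s.

0.4296


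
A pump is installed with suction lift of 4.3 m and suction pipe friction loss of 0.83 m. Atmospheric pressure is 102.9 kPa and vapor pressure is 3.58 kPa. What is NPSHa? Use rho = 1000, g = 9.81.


NPSHa = p_atm/(rho*g) - z_s - hf_s - p_vap/(rho*g).
p_atm/(rho*g) = 102.9*1000 / (1000*9.81) = 10.489 m.
p_vap/(rho*g) = 3.58*1000 / (1000*9.81) = 0.365 m.
NPSHa = 10.489 - 4.3 - 0.83 - 0.365
      = 4.99 m.

4.99


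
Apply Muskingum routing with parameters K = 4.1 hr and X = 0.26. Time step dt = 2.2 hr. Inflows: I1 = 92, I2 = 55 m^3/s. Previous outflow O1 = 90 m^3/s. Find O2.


Muskingum coefficients:
denom = 2*K*(1-X) + dt = 2*4.1*(1-0.26) + 2.2 = 8.268.
C0 = (dt - 2*K*X)/denom = (2.2 - 2*4.1*0.26)/8.268 = 0.0082.
C1 = (dt + 2*K*X)/denom = (2.2 + 2*4.1*0.26)/8.268 = 0.5239.
C2 = (2*K*(1-X) - dt)/denom = 0.4678.
O2 = C0*I2 + C1*I1 + C2*O1
   = 0.0082*55 + 0.5239*92 + 0.4678*90
   = 90.76 m^3/s.

90.76


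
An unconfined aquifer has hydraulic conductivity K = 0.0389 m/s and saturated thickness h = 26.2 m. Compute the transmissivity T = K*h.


Transmissivity is defined as T = K * h.
T = 0.0389 * 26.2
  = 1.0192 m^2/s.

1.0192


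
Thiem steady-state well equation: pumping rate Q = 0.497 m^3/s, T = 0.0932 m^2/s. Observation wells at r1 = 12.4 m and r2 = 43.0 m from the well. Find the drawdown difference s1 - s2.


Thiem equation: s1 - s2 = Q/(2*pi*T) * ln(r2/r1).
ln(r2/r1) = ln(43.0/12.4) = 1.2435.
Q/(2*pi*T) = 0.497 / (2*pi*0.0932) = 0.497 / 0.5856 = 0.8487.
s1 - s2 = 0.8487 * 1.2435 = 1.0554 m.

1.0554


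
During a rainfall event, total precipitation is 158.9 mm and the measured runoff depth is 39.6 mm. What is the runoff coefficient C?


The runoff coefficient C = runoff depth / rainfall depth.
C = 39.6 / 158.9
  = 0.2492.

0.2492


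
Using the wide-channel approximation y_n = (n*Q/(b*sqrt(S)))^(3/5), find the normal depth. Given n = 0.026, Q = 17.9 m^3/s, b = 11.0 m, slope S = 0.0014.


We use the wide-channel approximation y_n = (n*Q/(b*sqrt(S)))^(3/5).
sqrt(S) = sqrt(0.0014) = 0.037417.
Numerator: n*Q = 0.026 * 17.9 = 0.4654.
Denominator: b*sqrt(S) = 11.0 * 0.037417 = 0.411587.
arg = 1.1308.
y_n = 1.1308^(3/5) = 1.0765 m.

1.0765


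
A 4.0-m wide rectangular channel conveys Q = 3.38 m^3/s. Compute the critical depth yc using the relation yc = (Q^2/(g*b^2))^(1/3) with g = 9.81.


Using yc = (Q^2 / (g * b^2))^(1/3):
Q^2 = 3.38^2 = 11.42.
g * b^2 = 9.81 * 4.0^2 = 9.81 * 16.0 = 156.96.
Q^2 / (g*b^2) = 11.42 / 156.96 = 0.0728.
yc = 0.0728^(1/3) = 0.4175 m.

0.4175


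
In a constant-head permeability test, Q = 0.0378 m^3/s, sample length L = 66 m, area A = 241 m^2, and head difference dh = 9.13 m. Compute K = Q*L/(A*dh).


From K = Q*L / (A*dh):
Numerator: Q*L = 0.0378 * 66 = 2.4948.
Denominator: A*dh = 241 * 9.13 = 2200.33.
K = 2.4948 / 2200.33 = 0.001134 m/s.

0.001134


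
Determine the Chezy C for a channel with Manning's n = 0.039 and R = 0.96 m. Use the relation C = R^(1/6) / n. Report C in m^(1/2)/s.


The Chezy coefficient relates to Manning's n through C = R^(1/6) / n.
R^(1/6) = 0.96^(1/6) = 0.993219.
C = 0.993219 / 0.039 = 25.47 m^(1/2)/s.

25.47


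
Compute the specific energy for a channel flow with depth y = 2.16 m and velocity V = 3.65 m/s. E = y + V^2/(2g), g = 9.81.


Specific energy E = y + V^2/(2g).
Velocity head = V^2/(2g) = 3.65^2 / (2*9.81) = 13.3225 / 19.62 = 0.679 m.
E = 2.16 + 0.679 = 2.839 m.

2.839


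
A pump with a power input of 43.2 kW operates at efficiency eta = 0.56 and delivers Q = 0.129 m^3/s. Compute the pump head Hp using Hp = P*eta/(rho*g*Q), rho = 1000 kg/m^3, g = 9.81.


Pump head formula: Hp = P * eta / (rho * g * Q).
Numerator: P * eta = 43.2 * 1000 * 0.56 = 24192.0 W.
Denominator: rho * g * Q = 1000 * 9.81 * 0.129 = 1265.49.
Hp = 24192.0 / 1265.49 = 19.12 m.

19.12


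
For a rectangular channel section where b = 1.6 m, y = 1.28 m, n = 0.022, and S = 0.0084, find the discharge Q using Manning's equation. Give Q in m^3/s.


For a rectangular channel, the cross-sectional area A = b * y = 1.6 * 1.28 = 2.05 m^2.
The wetted perimeter P = b + 2y = 1.6 + 2*1.28 = 4.16 m.
Hydraulic radius R = A/P = 2.05/4.16 = 0.4923 m.
Velocity V = (1/n)*R^(2/3)*S^(1/2) = (1/0.022)*0.4923^(2/3)*0.0084^(1/2) = 2.5974 m/s.
Discharge Q = A * V = 2.05 * 2.5974 = 5.32 m^3/s.

5.32


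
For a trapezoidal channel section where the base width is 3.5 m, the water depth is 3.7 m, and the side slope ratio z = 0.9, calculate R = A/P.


For a trapezoidal section with side slope z:
A = (b + z*y)*y = (3.5 + 0.9*3.7)*3.7 = 25.271 m^2.
P = b + 2*y*sqrt(1 + z^2) = 3.5 + 2*3.7*sqrt(1 + 0.9^2) = 13.456 m.
R = A/P = 25.271 / 13.456 = 1.8781 m.

1.8781


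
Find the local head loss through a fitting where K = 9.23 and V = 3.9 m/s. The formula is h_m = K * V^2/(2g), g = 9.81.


Minor loss formula: h_m = K * V^2/(2g).
V^2 = 3.9^2 = 15.21.
V^2/(2g) = 15.21 / 19.62 = 0.7752 m.
h_m = 9.23 * 0.7752 = 7.1554 m.

7.1554


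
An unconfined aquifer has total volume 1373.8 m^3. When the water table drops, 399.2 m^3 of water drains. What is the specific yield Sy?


Specific yield Sy = Volume drained / Total volume.
Sy = 399.2 / 1373.8
   = 0.2906.

0.2906


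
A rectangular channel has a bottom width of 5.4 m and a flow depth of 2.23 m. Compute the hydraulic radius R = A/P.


For a rectangular section:
Flow area A = b * y = 5.4 * 2.23 = 12.04 m^2.
Wetted perimeter P = b + 2y = 5.4 + 2*2.23 = 9.86 m.
Hydraulic radius R = A/P = 12.04 / 9.86 = 1.2213 m.

1.2213


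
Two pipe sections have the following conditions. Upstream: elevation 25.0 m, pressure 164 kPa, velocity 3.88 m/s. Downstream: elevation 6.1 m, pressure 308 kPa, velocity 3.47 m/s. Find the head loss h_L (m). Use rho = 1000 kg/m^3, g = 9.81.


Total head at each section: H = z + p/(rho*g) + V^2/(2g).
H1 = 25.0 + 164*1000/(1000*9.81) + 3.88^2/(2*9.81)
   = 25.0 + 16.718 + 0.7673
   = 42.485 m.
H2 = 6.1 + 308*1000/(1000*9.81) + 3.47^2/(2*9.81)
   = 6.1 + 31.397 + 0.6137
   = 38.11 m.
h_L = H1 - H2 = 42.485 - 38.11 = 4.375 m.

4.375


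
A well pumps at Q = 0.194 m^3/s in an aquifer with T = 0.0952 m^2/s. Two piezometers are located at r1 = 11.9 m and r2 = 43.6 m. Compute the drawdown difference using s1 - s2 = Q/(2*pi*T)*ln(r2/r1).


Thiem equation: s1 - s2 = Q/(2*pi*T) * ln(r2/r1).
ln(r2/r1) = ln(43.6/11.9) = 1.2985.
Q/(2*pi*T) = 0.194 / (2*pi*0.0952) = 0.194 / 0.5982 = 0.3243.
s1 - s2 = 0.3243 * 1.2985 = 0.4211 m.

0.4211


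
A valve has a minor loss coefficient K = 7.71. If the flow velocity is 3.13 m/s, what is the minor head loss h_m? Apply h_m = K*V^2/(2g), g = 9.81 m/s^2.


Minor loss formula: h_m = K * V^2/(2g).
V^2 = 3.13^2 = 9.7969.
V^2/(2g) = 9.7969 / 19.62 = 0.4993 m.
h_m = 7.71 * 0.4993 = 3.8499 m.

3.8499


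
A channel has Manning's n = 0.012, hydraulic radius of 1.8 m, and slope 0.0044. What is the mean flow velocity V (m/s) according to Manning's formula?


Manning's equation gives V = (1/n) * R^(2/3) * S^(1/2).
First, compute R^(2/3) = 1.8^(2/3) = 1.4797.
Next, S^(1/2) = 0.0044^(1/2) = 0.066332.
Then 1/n = 1/0.012 = 83.33.
V = 83.33 * 1.4797 * 0.066332 = 8.1795 m/s.

8.1795


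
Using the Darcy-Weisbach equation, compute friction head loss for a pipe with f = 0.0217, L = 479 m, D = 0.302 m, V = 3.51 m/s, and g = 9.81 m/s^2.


Darcy-Weisbach equation: h_f = f * (L/D) * V^2/(2g).
f * L/D = 0.0217 * 479/0.302 = 34.4182.
V^2/(2g) = 3.51^2 / (2*9.81) = 12.3201 / 19.62 = 0.6279 m.
h_f = 34.4182 * 0.6279 = 21.612 m.

21.612


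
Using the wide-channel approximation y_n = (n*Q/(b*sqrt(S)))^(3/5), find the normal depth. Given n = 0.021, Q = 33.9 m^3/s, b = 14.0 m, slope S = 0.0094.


We use the wide-channel approximation y_n = (n*Q/(b*sqrt(S)))^(3/5).
sqrt(S) = sqrt(0.0094) = 0.096954.
Numerator: n*Q = 0.021 * 33.9 = 0.7119.
Denominator: b*sqrt(S) = 14.0 * 0.096954 = 1.357356.
arg = 0.5245.
y_n = 0.5245^(3/5) = 0.6789 m.

0.6789


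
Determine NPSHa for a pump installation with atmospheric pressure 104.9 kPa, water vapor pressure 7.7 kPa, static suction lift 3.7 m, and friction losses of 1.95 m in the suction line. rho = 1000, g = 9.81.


NPSHa = p_atm/(rho*g) - z_s - hf_s - p_vap/(rho*g).
p_atm/(rho*g) = 104.9*1000 / (1000*9.81) = 10.693 m.
p_vap/(rho*g) = 7.7*1000 / (1000*9.81) = 0.785 m.
NPSHa = 10.693 - 3.7 - 1.95 - 0.785
      = 4.26 m.

4.26


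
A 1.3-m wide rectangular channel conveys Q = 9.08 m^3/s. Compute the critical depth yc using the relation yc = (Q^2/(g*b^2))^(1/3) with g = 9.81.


Using yc = (Q^2 / (g * b^2))^(1/3):
Q^2 = 9.08^2 = 82.45.
g * b^2 = 9.81 * 1.3^2 = 9.81 * 1.69 = 16.58.
Q^2 / (g*b^2) = 82.45 / 16.58 = 4.9729.
yc = 4.9729^(1/3) = 1.7069 m.

1.7069


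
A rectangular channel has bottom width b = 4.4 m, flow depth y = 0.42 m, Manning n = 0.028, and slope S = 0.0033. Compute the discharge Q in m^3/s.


For a rectangular channel, the cross-sectional area A = b * y = 4.4 * 0.42 = 1.85 m^2.
The wetted perimeter P = b + 2y = 4.4 + 2*0.42 = 5.24 m.
Hydraulic radius R = A/P = 1.85/5.24 = 0.3527 m.
Velocity V = (1/n)*R^(2/3)*S^(1/2) = (1/0.028)*0.3527^(2/3)*0.0033^(1/2) = 1.0241 m/s.
Discharge Q = A * V = 1.85 * 1.0241 = 1.893 m^3/s.

1.893


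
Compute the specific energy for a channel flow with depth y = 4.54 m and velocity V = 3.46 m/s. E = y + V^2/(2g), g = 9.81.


Specific energy E = y + V^2/(2g).
Velocity head = V^2/(2g) = 3.46^2 / (2*9.81) = 11.9716 / 19.62 = 0.6102 m.
E = 4.54 + 0.6102 = 5.1502 m.

5.1502


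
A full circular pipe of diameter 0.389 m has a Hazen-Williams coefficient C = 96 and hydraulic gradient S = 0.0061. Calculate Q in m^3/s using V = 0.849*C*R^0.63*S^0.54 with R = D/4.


For a full circular pipe, R = D/4 = 0.389/4 = 0.0973 m.
V = 0.849 * 96 * 0.0973^0.63 * 0.0061^0.54
  = 0.849 * 96 * 0.230341 * 0.063691
  = 1.1957 m/s.
Pipe area A = pi*D^2/4 = pi*0.389^2/4 = 0.1188 m^2.
Q = A * V = 0.1188 * 1.1957 = 0.1421 m^3/s.

0.1421


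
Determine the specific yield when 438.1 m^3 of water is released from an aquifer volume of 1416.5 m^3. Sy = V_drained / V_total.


Specific yield Sy = Volume drained / Total volume.
Sy = 438.1 / 1416.5
   = 0.3093.

0.3093


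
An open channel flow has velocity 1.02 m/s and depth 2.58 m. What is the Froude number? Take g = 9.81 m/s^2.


The Froude number is defined as Fr = V / sqrt(g*y).
g*y = 9.81 * 2.58 = 25.3098.
sqrt(g*y) = sqrt(25.3098) = 5.0309.
Fr = 1.02 / 5.0309 = 0.2027.

0.2027


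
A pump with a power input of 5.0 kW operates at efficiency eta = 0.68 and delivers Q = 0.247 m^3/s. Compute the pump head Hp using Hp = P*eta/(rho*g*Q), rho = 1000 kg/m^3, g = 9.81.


Pump head formula: Hp = P * eta / (rho * g * Q).
Numerator: P * eta = 5.0 * 1000 * 0.68 = 3400.0 W.
Denominator: rho * g * Q = 1000 * 9.81 * 0.247 = 2423.07.
Hp = 3400.0 / 2423.07 = 1.4 m.

1.4


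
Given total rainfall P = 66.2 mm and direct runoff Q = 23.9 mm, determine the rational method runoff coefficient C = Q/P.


The runoff coefficient C = runoff depth / rainfall depth.
C = 23.9 / 66.2
  = 0.361.

0.361


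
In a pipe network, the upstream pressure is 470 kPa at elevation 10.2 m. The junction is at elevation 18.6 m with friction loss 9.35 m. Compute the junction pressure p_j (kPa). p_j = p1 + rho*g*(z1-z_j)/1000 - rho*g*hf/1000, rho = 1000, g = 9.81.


Junction pressure: p_j = p1 + rho*g*(z1 - z_j)/1000 - rho*g*hf/1000.
Elevation term = 1000*9.81*(10.2 - 18.6)/1000 = -82.404 kPa.
Friction term = 1000*9.81*9.35/1000 = 91.724 kPa.
p_j = 470 + -82.404 - 91.724 = 295.87 kPa.

295.87


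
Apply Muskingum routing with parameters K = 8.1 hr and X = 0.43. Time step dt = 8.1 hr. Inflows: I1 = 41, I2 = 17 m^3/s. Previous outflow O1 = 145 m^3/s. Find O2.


Muskingum coefficients:
denom = 2*K*(1-X) + dt = 2*8.1*(1-0.43) + 8.1 = 17.334.
C0 = (dt - 2*K*X)/denom = (8.1 - 2*8.1*0.43)/17.334 = 0.0654.
C1 = (dt + 2*K*X)/denom = (8.1 + 2*8.1*0.43)/17.334 = 0.8692.
C2 = (2*K*(1-X) - dt)/denom = 0.0654.
O2 = C0*I2 + C1*I1 + C2*O1
   = 0.0654*17 + 0.8692*41 + 0.0654*145
   = 46.23 m^3/s.

46.23


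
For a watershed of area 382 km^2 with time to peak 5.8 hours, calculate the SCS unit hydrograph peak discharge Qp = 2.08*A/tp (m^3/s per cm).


SCS formula: Qp = 2.08 * A / tp.
Qp = 2.08 * 382 / 5.8
   = 794.56 / 5.8
   = 136.99 m^3/s per cm.

136.99


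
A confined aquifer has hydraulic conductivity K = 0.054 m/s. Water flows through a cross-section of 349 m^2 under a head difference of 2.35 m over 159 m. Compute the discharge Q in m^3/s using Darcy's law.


Darcy's law: Q = K * A * i, where i = dh/L.
Hydraulic gradient i = 2.35 / 159 = 0.01478.
Q = 0.054 * 349 * 0.01478
  = 0.2785 m^3/s.

0.2785


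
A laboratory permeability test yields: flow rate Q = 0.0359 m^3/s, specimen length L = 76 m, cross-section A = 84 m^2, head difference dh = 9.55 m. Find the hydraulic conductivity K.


From K = Q*L / (A*dh):
Numerator: Q*L = 0.0359 * 76 = 2.7284.
Denominator: A*dh = 84 * 9.55 = 802.2.
K = 2.7284 / 802.2 = 0.003401 m/s.

0.003401


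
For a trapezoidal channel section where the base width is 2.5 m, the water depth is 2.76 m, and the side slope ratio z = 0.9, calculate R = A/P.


For a trapezoidal section with side slope z:
A = (b + z*y)*y = (2.5 + 0.9*2.76)*2.76 = 13.756 m^2.
P = b + 2*y*sqrt(1 + z^2) = 2.5 + 2*2.76*sqrt(1 + 0.9^2) = 9.926 m.
R = A/P = 13.756 / 9.926 = 1.3858 m.

1.3858


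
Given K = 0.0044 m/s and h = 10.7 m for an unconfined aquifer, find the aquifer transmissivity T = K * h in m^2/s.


Transmissivity is defined as T = K * h.
T = 0.0044 * 10.7
  = 0.0471 m^2/s.

0.0471


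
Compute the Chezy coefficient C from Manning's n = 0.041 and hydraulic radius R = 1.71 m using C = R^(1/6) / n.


The Chezy coefficient relates to Manning's n through C = R^(1/6) / n.
R^(1/6) = 1.71^(1/6) = 1.093535.
C = 1.093535 / 0.041 = 26.67 m^(1/2)/s.

26.67


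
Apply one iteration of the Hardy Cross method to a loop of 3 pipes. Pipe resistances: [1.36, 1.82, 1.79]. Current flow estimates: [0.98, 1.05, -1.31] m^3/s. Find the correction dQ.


Numerator terms (r*Q*|Q|): 1.36*0.98*|0.98| = 1.3061; 1.82*1.05*|1.05| = 2.0066; 1.79*-1.31*|-1.31| = -3.0718.
Sum of numerator = 0.2409.
Denominator terms (r*|Q|): 1.36*|0.98| = 1.3328; 1.82*|1.05| = 1.911; 1.79*|-1.31| = 2.3449.
2 * sum of denominator = 2 * 5.5887 = 11.1774.
dQ = -0.2409 / 11.1774 = -0.0216 m^3/s.

-0.0216


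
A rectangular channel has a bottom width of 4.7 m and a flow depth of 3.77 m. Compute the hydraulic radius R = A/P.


For a rectangular section:
Flow area A = b * y = 4.7 * 3.77 = 17.72 m^2.
Wetted perimeter P = b + 2y = 4.7 + 2*3.77 = 12.24 m.
Hydraulic radius R = A/P = 17.72 / 12.24 = 1.4476 m.

1.4476


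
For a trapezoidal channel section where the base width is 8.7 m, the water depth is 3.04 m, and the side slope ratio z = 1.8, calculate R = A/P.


For a trapezoidal section with side slope z:
A = (b + z*y)*y = (8.7 + 1.8*3.04)*3.04 = 43.083 m^2.
P = b + 2*y*sqrt(1 + z^2) = 8.7 + 2*3.04*sqrt(1 + 1.8^2) = 21.219 m.
R = A/P = 43.083 / 21.219 = 2.0303 m.

2.0303


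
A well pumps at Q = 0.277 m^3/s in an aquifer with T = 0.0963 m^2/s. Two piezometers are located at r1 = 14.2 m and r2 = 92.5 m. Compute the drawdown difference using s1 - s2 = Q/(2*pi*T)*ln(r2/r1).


Thiem equation: s1 - s2 = Q/(2*pi*T) * ln(r2/r1).
ln(r2/r1) = ln(92.5/14.2) = 1.874.
Q/(2*pi*T) = 0.277 / (2*pi*0.0963) = 0.277 / 0.6051 = 0.4578.
s1 - s2 = 0.4578 * 1.874 = 0.8579 m.

0.8579


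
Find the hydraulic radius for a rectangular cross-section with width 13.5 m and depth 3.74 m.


For a rectangular section:
Flow area A = b * y = 13.5 * 3.74 = 50.49 m^2.
Wetted perimeter P = b + 2y = 13.5 + 2*3.74 = 20.98 m.
Hydraulic radius R = A/P = 50.49 / 20.98 = 2.4066 m.

2.4066


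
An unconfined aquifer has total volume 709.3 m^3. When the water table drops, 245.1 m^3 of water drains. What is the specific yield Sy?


Specific yield Sy = Volume drained / Total volume.
Sy = 245.1 / 709.3
   = 0.3456.

0.3456


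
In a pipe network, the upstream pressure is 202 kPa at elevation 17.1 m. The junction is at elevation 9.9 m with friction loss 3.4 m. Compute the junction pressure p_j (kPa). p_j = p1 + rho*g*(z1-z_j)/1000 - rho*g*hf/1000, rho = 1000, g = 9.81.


Junction pressure: p_j = p1 + rho*g*(z1 - z_j)/1000 - rho*g*hf/1000.
Elevation term = 1000*9.81*(17.1 - 9.9)/1000 = 70.632 kPa.
Friction term = 1000*9.81*3.4/1000 = 33.354 kPa.
p_j = 202 + 70.632 - 33.354 = 239.28 kPa.

239.28


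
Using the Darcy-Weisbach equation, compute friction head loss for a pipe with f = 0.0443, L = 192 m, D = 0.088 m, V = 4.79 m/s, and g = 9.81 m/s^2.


Darcy-Weisbach equation: h_f = f * (L/D) * V^2/(2g).
f * L/D = 0.0443 * 192/0.088 = 96.6545.
V^2/(2g) = 4.79^2 / (2*9.81) = 22.9441 / 19.62 = 1.1694 m.
h_f = 96.6545 * 1.1694 = 113.03 m.

113.03


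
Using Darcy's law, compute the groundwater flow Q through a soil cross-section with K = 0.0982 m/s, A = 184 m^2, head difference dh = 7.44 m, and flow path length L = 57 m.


Darcy's law: Q = K * A * i, where i = dh/L.
Hydraulic gradient i = 7.44 / 57 = 0.130526.
Q = 0.0982 * 184 * 0.130526
  = 2.3585 m^3/s.

2.3585


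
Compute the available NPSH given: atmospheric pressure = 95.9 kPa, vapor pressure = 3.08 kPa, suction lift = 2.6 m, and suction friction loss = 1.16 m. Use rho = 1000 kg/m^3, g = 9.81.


NPSHa = p_atm/(rho*g) - z_s - hf_s - p_vap/(rho*g).
p_atm/(rho*g) = 95.9*1000 / (1000*9.81) = 9.776 m.
p_vap/(rho*g) = 3.08*1000 / (1000*9.81) = 0.314 m.
NPSHa = 9.776 - 2.6 - 1.16 - 0.314
      = 5.7 m.

5.7


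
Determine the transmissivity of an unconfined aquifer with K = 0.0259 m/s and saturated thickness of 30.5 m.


Transmissivity is defined as T = K * h.
T = 0.0259 * 30.5
  = 0.7899 m^2/s.

0.7899
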